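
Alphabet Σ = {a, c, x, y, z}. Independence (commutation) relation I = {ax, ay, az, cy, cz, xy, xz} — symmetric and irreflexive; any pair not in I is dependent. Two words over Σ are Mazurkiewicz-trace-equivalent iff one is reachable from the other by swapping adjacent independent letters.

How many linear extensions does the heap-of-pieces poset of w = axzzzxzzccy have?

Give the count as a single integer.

1386

piece 0:a — minimal
piece 1:x — minimal
piece 2:z — minimal
piece 3:z rests on {2:z}
piece 4:z rests on {3:z}
piece 5:x rests on {1:x}
piece 6:z rests on {4:z}
piece 7:z rests on {6:z}
piece 8:c rests on {0:a, 5:x}
piece 9:c rests on {8:c}
piece 10:y rests on {7:z}
minimal pieces: {0:a, 1:x, 2:z}
ways to finish when only these pieces remain (= sum over removing one remaining piece with nothing left below it):
  1 left: {9}→1  {10}→1
  2 left: {7,10}→1  {8,9}→1  {9,10}→2
  3 left: {0,8,9}→1  {5,8,9}→1  {6,7,10}→1  {7,9,10}→3  {8,9,10}→3
  4 left: {0,5,8,9}→2  {0,8,9,10}→4  {1,5,8,9}→1  {4,6,7,10}→1  {5,8,9,10}→4  {6,7,9,10}→4  {7,8,9,10}→6
  5 left: {0,1,5,8,9}→3  {0,5,8,9,10}→10  {0,7,8,9,10}→10  {1,5,8,9,10}→5  {3,4,6,7,10}→1  {4,6,7,9,10}→5  {5,7,8,9,10}→10  {6,7,8,9,10}→10
  6 left: {0,1,5,8,9,10}→18  {0,5,7,8,9,10}→30  {0,6,7,8,9,10}→20  {1,5,7,8,9,10}→15  {2,3,4,6,7,10}→1  {3,4,6,7,9,10}→6  {4,6,7,8,9,10}→15  {5,6,7,8,9,10}→20
  7 left: {0,1,5,7,8,9,10}→63  {0,4,6,7,8,9,10}→35  {0,5,6,7,8,9,10}→70  {1,5,6,7,8,9,10}→35  {2,3,4,6,7,9,10}→7  {3,4,6,7,8,9,10}→21  {4,5,6,7,8,9,10}→35
  8 left: {0,1,5,6,7,8,9,10}→168  {0,3,4,6,7,8,9,10}→56  {0,4,5,6,7,8,9,10}→140  {1,4,5,6,7,8,9,10}→70  {2,3,4,6,7,8,9,10}→28  {3,4,5,6,7,8,9,10}→56
  9 left: {0,1,4,5,6,7,8,9,10}→378  {0,2,3,4,6,7,8,9,10}→84  {0,3,4,5,6,7,8,9,10}→252  {1,3,4,5,6,7,8,9,10}→126  {2,3,4,5,6,7,8,9,10}→84
  placing 0:a first → 210 extensions
  placing 1:x first → 420 extensions
  placing 2:z first → 756 extensions
total linear extensions = 1386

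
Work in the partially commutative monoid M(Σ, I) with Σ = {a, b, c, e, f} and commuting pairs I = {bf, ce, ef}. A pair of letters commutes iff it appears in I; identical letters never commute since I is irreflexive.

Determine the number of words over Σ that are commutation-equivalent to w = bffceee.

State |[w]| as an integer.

34

0(b) covers ∅
1(f) covers ∅
2(f) covers 1:f
3(c) covers 0:b, 2:f
4(e) covers 0:b
5(e) covers 4:e
6(e) covers 5:e
floor of heap: 0:b, 1:f
completions by unplaced set U, small U first (add the entries for U minus each lowest piece of U):
  |U|=1: {3}:1  {6}:1
  |U|=2: {2,3}:1  {3,6}:2  {5,6}:1
  |U|=3: {1,2,3}:1  {2,3,6}:3  {3,5,6}:3  {4,5,6}:1
  |U|=4: {1,2,3,6}:4  {2,3,5,6}:6  {3,4,5,6}:4
  |U|=5: {0,3,4,5,6}:4  {1,2,3,5,6}:10  {2,3,4,5,6}:10
  start at 0(b): 20
  start at 1(f): 14
sum over floor = 34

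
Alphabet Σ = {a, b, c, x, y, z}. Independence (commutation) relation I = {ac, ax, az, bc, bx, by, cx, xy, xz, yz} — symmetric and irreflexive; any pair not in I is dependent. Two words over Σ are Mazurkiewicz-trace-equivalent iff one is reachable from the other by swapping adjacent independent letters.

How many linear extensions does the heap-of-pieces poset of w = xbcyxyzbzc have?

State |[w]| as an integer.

1125

0(x) covers ∅
1(b) covers ∅
2(c) covers ∅
3(y) covers 2:c
4(x) covers 0:x
5(y) covers 3:y
6(z) covers 1:b, 2:c
7(b) covers 6:z
8(z) covers 7:b
9(c) covers 5:y, 8:z
floor of heap: 0:x, 1:b, 2:c
completions by unplaced set U, small U first (add the entries for U minus each lowest piece of U):
  |U|=1: {4}:1  {9}:1
  |U|=2: {0,4}:1  {4,9}:2  {5,9}:1  {8,9}:1
  |U|=3: {0,4,9}:3  {3,5,9}:1  {4,5,9}:3  {4,8,9}:3  {5,8,9}:2  {7,8,9}:1
  |U|=4: {0,4,5,9}:6  {0,4,8,9}:6  {3,4,5,9}:4  {3,5,8,9}:3  {4,5,8,9}:8  {4,7,8,9}:4  {5,7,8,9}:3  {6,7,8,9}:1
  |U|=5: {0,3,4,5,9}:10  {0,4,5,8,9}:20  {0,4,7,8,9}:10  {1,6,7,8,9}:1  {3,4,5,8,9}:15  {3,5,7,8,9}:6  {4,5,7,8,9}:15  {4,6,7,8,9}:5  {5,6,7,8,9}:4
  |U|=6: {0,3,4,5,8,9}:45  {0,4,5,7,8,9}:45  {0,4,6,7,8,9}:15  {1,4,6,7,8,9}:6  {1,5,6,7,8,9}:5  {3,4,5,7,8,9}:36  {3,5,6,7,8,9}:10  {4,5,6,7,8,9}:24
  |U|=7: {0,1,4,6,7,8,9}:21  {0,3,4,5,7,8,9}:126  {0,4,5,6,7,8,9}:84  {1,3,5,6,7,8,9}:15  {1,4,5,6,7,8,9}:35  {2,3,5,6,7,8,9}:10  {3,4,5,6,7,8,9}:70
  |U|=8: {0,1,4,5,6,7,8,9}:140  {0,3,4,5,6,7,8,9}:280  {1,2,3,5,6,7,8,9}:25  {1,3,4,5,6,7,8,9}:120  {2,3,4,5,6,7,8,9}:80
  start at 0(x): 225
  start at 1(b): 360
  start at 2(c): 540
sum over floor = 1125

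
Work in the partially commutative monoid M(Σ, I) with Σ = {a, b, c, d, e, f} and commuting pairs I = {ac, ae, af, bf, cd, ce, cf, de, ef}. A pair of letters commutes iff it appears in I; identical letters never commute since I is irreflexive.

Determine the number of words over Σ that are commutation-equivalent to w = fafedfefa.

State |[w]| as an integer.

324

#0=f has no predecessor
#1=a has no predecessor
#2=f depends on [0:f]
#3=e has no predecessor
#4=d depends on [1:a, 2:f]
#5=f depends on [4:d]
#6=e depends on [3:e]
#7=f depends on [5:f]
#8=a depends on [4:d]
sources: [0:f, 1:a, 3:e]
N(rest) = Σ N(rest − s) over sources s of rest; N(one piece) = 1:
  size 1 → [6]=1  [7]=1  [8]=1
  size 2 → [3,6]=1  [5,7]=1  [6,7]=2  [6,8]=2  [7,8]=2
  size 3 → [3,6,7]=3  [3,6,8]=3  [5,6,7]=3  [5,7,8]=3  [6,7,8]=6
  size 4 → [3,5,6,7]=6  [3,6,7,8]=12  [4,5,7,8]=3  [5,6,7,8]=12
  size 5 → [1,4,5,7,8]=3  [2,4,5,7,8]=3  [3,5,6,7,8]=30  [4,5,6,7,8]=15
  size 6 → [0,2,4,5,7,8]=3  [1,2,4,5,7,8]=6  [1,4,5,6,7,8]=18  [2,4,5,6,7,8]=18  [3,4,5,6,7,8]=45
  size 7 → [0,1,2,4,5,7,8]=9  [0,2,4,5,6,7,8]=21  [1,2,4,5,6,7,8]=42  [1,3,4,5,6,7,8]=63  [2,3,4,5,6,7,8]=63
  first=0(f) contributes 168
  first=1(a) contributes 84
  first=3(e) contributes 72
|[w]| = 324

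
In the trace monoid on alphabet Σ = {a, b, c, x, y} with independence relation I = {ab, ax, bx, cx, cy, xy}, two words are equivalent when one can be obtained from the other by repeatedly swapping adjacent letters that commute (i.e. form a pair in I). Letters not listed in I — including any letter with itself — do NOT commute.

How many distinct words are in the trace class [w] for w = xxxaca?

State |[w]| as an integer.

#0=x has no predecessor
#1=x depends on [0:x]
#2=x depends on [1:x]
#3=a has no predecessor
#4=c depends on [3:a]
#5=a depends on [4:c]
sources: [0:x, 3:a]
N(rest) = Σ N(rest − s) over sources s of rest; N(one piece) = 1:
  size 1 → [2]=1  [5]=1
  size 2 → [1,2]=1  [2,5]=2  [4,5]=1
  size 3 → [0,1,2]=1  [1,2,5]=3  [2,4,5]=3  [3,4,5]=1
  size 4 → [0,1,2,5]=4  [1,2,4,5]=6  [2,3,4,5]=4
  first=0(x) contributes 10
  first=3(a) contributes 10
|[w]| = 20

20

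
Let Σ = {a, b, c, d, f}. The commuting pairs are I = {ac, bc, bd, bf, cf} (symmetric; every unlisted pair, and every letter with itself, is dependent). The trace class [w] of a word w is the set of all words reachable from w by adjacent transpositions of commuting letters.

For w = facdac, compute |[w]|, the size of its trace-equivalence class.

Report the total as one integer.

6

piece 0:f — minimal
piece 1:a rests on {0:f}
piece 2:c — minimal
piece 3:d rests on {1:a, 2:c}
piece 4:a rests on {3:d}
piece 5:c rests on {3:d}
minimal pieces: {0:f, 2:c}
ways to finish when only these pieces remain (= sum over removing one remaining piece with nothing left below it):
  1 left: {4}→1  {5}→1
  2 left: {4,5}→2
  3 left: {3,4,5}→2
  4 left: {1,3,4,5}→2  {2,3,4,5}→2
  placing 0:f first → 4 extensions
  placing 2:c first → 2 extensions
total linear extensions = 6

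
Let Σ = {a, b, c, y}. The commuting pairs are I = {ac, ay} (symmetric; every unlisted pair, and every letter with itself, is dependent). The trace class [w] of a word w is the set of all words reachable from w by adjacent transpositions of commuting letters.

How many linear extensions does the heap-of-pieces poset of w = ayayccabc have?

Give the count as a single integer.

35

drop 0:a onto floor
drop 1:y onto floor
drop 2:a onto {0:a}
drop 3:y onto {1:y}
drop 4:c onto {3:y}
drop 5:c onto {4:c}
drop 6:a onto {2:a}
drop 7:b onto {5:c, 6:a}
drop 8:c onto {7:b}
ground layer = {0:a, 1:y}
drop-orders for the pieces not yet dropped (sum over which currently-grounded one goes next):
  1 to go: {8} 1
  2 to go: {7,8} 1
  3 to go: {5,7,8} 1  {6,7,8} 1
  4 to go: {2,6,7,8} 1  {4,5,7,8} 1  {5,6,7,8} 2
  5 to go: {0,2,6,7,8} 1  {2,5,6,7,8} 3  {3,4,5,7,8} 1  {4,5,6,7,8} 3
  6 to go: {0,2,5,6,7,8} 4  {1,3,4,5,7,8} 1  {2,4,5,6,7,8} 6  {3,4,5,6,7,8} 4
  7 to go: {0,2,4,5,6,7,8} 10  {1,3,4,5,6,7,8} 5  {2,3,4,5,6,7,8} 10
  if 0:a drops first: 15 orders
  if 1:y drops first: 20 orders
heap linearizations: 35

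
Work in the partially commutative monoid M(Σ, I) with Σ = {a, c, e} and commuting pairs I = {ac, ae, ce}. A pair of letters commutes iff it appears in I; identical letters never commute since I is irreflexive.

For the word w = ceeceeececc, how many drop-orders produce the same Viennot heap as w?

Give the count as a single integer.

462

drop 0:c onto floor
drop 1:e onto floor
drop 2:e onto {1:e}
drop 3:c onto {0:c}
drop 4:e onto {2:e}
drop 5:e onto {4:e}
drop 6:e onto {5:e}
drop 7:c onto {3:c}
drop 8:e onto {6:e}
drop 9:c onto {7:c}
drop 10:c onto {9:c}
ground layer = {0:c, 1:e}
drop-orders for the pieces not yet dropped (sum over which currently-grounded one goes next):
  1 to go: {8} 1  {10} 1
  2 to go: {6,8} 1  {8,10} 2  {9,10} 1
  3 to go: {5,6,8} 1  {6,8,10} 3  {7,9,10} 1  {8,9,10} 3
  4 to go: {3,7,9,10} 1  {4,5,6,8} 1  {5,6,8,10} 4  {6,8,9,10} 6  {7,8,9,10} 4
  5 to go: {0,3,7,9,10} 1  {2,4,5,6,8} 1  {3,7,8,9,10} 5  {4,5,6,8,10} 5  {5,6,8,9,10} 10  {6,7,8,9,10} 10
  6 to go: {0,3,7,8,9,10} 6  {1,2,4,5,6,8} 1  {2,4,5,6,8,10} 6  {3,6,7,8,9,10} 15  {4,5,6,8,9,10} 15  {5,6,7,8,9,10} 20
  7 to go: {0,3,6,7,8,9,10} 21  {1,2,4,5,6,8,10} 7  {2,4,5,6,8,9,10} 21  {3,5,6,7,8,9,10} 35  {4,5,6,7,8,9,10} 35
  8 to go: {0,3,5,6,7,8,9,10} 56  {1,2,4,5,6,8,9,10} 28  {2,4,5,6,7,8,9,10} 56  {3,4,5,6,7,8,9,10} 70
  9 to go: {0,3,4,5,6,7,8,9,10} 126  {1,2,4,5,6,7,8,9,10} 84  {2,3,4,5,6,7,8,9,10} 126
  if 0:c drops first: 210 orders
  if 1:e drops first: 252 orders
heap linearizations: 462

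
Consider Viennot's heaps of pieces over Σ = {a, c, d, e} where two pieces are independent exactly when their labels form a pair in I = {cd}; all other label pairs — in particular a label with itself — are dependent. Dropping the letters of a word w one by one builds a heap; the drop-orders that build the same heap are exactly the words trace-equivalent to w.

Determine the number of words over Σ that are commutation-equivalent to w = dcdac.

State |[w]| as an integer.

3

drop 0:d onto floor
drop 1:c onto floor
drop 2:d onto {0:d}
drop 3:a onto {1:c, 2:d}
drop 4:c onto {3:a}
ground layer = {0:d, 1:c}
drop-orders for the pieces not yet dropped (sum over which currently-grounded one goes next):
  1 to go: {4} 1
  2 to go: {3,4} 1
  3 to go: {1,3,4} 1  {2,3,4} 1
  if 0:d drops first: 2 orders
  if 1:c drops first: 1 orders
heap linearizations: 3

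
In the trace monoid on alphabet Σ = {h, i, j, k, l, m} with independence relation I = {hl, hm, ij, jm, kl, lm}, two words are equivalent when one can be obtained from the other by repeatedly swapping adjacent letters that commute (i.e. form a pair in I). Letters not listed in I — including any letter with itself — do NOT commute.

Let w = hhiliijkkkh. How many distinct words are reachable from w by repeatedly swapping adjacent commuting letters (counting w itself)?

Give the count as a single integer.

3

piece 0:h — minimal
piece 1:h rests on {0:h}
piece 2:i rests on {1:h}
piece 3:l rests on {2:i}
piece 4:i rests on {3:l}
piece 5:i rests on {4:i}
piece 6:j rests on {3:l}
piece 7:k rests on {5:i, 6:j}
piece 8:k rests on {7:k}
piece 9:k rests on {8:k}
piece 10:h rests on {9:k}
minimal pieces: {0:h}
ways to finish when only these pieces remain (= sum over removing one remaining piece with nothing left below it):
  1 left: {10}→1
  2 left: {9,10}→1
  3 left: {8,9,10}→1
  4 left: {7,8,9,10}→1
  5 left: {5,7,8,9,10}→1  {6,7,8,9,10}→1
  6 left: {4,5,7,8,9,10}→1  {5,6,7,8,9,10}→2
  7 left: {4,5,6,7,8,9,10}→3
  8 left: {3,4,5,6,7,8,9,10}→3
  9 left: {2,3,4,5,6,7,8,9,10}→3
  placing 0:h first → 3 extensions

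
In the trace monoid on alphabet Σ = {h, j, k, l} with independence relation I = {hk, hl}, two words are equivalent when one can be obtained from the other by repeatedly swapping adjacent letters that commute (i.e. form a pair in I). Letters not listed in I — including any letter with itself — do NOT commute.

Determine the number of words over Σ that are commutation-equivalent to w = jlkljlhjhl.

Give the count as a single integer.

drop 0:j onto floor
drop 1:l onto {0:j}
drop 2:k onto {1:l}
drop 3:l onto {2:k}
drop 4:j onto {3:l}
drop 5:l onto {4:j}
drop 6:h onto {4:j}
drop 7:j onto {5:l, 6:h}
drop 8:h onto {7:j}
drop 9:l onto {7:j}
ground layer = {0:j}
drop-orders for the pieces not yet dropped (sum over which currently-grounded one goes next):
  1 to go: {8} 1  {9} 1
  2 to go: {8,9} 2
  3 to go: {7,8,9} 2
  4 to go: {5,7,8,9} 2  {6,7,8,9} 2
  5 to go: {5,6,7,8,9} 4
  6 to go: {4,5,6,7,8,9} 4
  7 to go: {3,4,5,6,7,8,9} 4
  8 to go: {2,3,4,5,6,7,8,9} 4
  if 0:j drops first: 4 orders

4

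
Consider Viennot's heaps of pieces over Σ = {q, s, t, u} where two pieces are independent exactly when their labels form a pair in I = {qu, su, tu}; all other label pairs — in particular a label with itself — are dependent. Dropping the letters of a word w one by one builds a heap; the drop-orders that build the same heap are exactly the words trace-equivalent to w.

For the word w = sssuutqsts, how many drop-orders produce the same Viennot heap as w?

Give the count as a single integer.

45

drop 0:s onto floor
drop 1:s onto {0:s}
drop 2:s onto {1:s}
drop 3:u onto floor
drop 4:u onto {3:u}
drop 5:t onto {2:s}
drop 6:q onto {5:t}
drop 7:s onto {6:q}
drop 8:t onto {7:s}
drop 9:s onto {8:t}
ground layer = {0:s, 3:u}
drop-orders for the pieces not yet dropped (sum over which currently-grounded one goes next):
  1 to go: {4} 1  {9} 1
  2 to go: {3,4} 1  {4,9} 2  {8,9} 1
  3 to go: {3,4,9} 3  {4,8,9} 3  {7,8,9} 1
  4 to go: {3,4,8,9} 6  {4,7,8,9} 4  {6,7,8,9} 1
  5 to go: {3,4,7,8,9} 10  {4,6,7,8,9} 5  {5,6,7,8,9} 1
  6 to go: {2,5,6,7,8,9} 1  {3,4,6,7,8,9} 15  {4,5,6,7,8,9} 6
  7 to go: {1,2,5,6,7,8,9} 1  {2,4,5,6,7,8,9} 7  {3,4,5,6,7,8,9} 21
  8 to go: {0,1,2,5,6,7,8,9} 1  {1,2,4,5,6,7,8,9} 8  {2,3,4,5,6,7,8,9} 28
  if 0:s drops first: 36 orders
  if 3:u drops first: 9 orders
heap linearizations: 45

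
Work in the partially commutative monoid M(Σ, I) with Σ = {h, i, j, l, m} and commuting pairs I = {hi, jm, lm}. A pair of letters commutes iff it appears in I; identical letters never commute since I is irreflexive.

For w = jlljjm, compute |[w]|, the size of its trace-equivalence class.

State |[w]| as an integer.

6

#0=j has no predecessor
#1=l depends on [0:j]
#2=l depends on [1:l]
#3=j depends on [2:l]
#4=j depends on [3:j]
#5=m has no predecessor
sources: [0:j, 5:m]
N(rest) = Σ N(rest − s) over sources s of rest; N(one piece) = 1:
  size 1 → [4]=1  [5]=1
  size 2 → [3,4]=1  [4,5]=2
  size 3 → [2,3,4]=1  [3,4,5]=3
  size 4 → [1,2,3,4]=1  [2,3,4,5]=4
  first=0(j) contributes 5
  first=5(m) contributes 1
|[w]| = 6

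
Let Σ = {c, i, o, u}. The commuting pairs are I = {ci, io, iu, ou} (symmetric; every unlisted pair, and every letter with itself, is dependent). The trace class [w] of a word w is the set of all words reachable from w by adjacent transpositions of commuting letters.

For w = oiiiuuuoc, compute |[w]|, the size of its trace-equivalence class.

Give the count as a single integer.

840

#0=o has no predecessor
#1=i has no predecessor
#2=i depends on [1:i]
#3=i depends on [2:i]
#4=u has no predecessor
#5=u depends on [4:u]
#6=u depends on [5:u]
#7=o depends on [0:o]
#8=c depends on [6:u, 7:o]
sources: [0:o, 1:i, 4:u]
N(rest) = Σ N(rest − s) over sources s of rest; N(one piece) = 1:
  size 1 → [3]=1  [8]=1
  size 2 → [2,3]=1  [3,8]=2  [6,8]=1  [7,8]=1
  size 3 → [0,7,8]=1  [1,2,3]=1  [2,3,8]=3  [3,6,8]=3  [3,7,8]=3  [5,6,8]=1  [6,7,8]=2
  size 4 → [0,3,7,8]=4  [0,6,7,8]=3  [1,2,3,8]=4  [2,3,6,8]=6  [2,3,7,8]=6  [3,5,6,8]=4  [3,6,7,8]=8  [4,5,6,8]=1  [5,6,7,8]=3
  size 5 → [0,2,3,7,8]=10  [0,3,6,7,8]=15  [0,5,6,7,8]=6  [1,2,3,6,8]=10  [1,2,3,7,8]=10  [2,3,5,6,8]=10  [2,3,6,7,8]=20  [3,4,5,6,8]=5  [3,5,6,7,8]=15  [4,5,6,7,8]=4
  size 6 → [0,1,2,3,7,8]=20  [0,2,3,6,7,8]=45  [0,3,5,6,7,8]=36  [0,4,5,6,7,8]=10  [1,2,3,5,6,8]=20  [1,2,3,6,7,8]=40  [2,3,4,5,6,8]=15  [2,3,5,6,7,8]=45  [3,4,5,6,7,8]=24
  size 7 → [0,1,2,3,6,7,8]=105  [0,2,3,5,6,7,8]=126  [0,3,4,5,6,7,8]=70  [1,2,3,4,5,6,8]=35  [1,2,3,5,6,7,8]=105  [2,3,4,5,6,7,8]=84
  first=0(o) contributes 224
  first=1(i) contributes 280
  first=4(u) contributes 336
|[w]| = 840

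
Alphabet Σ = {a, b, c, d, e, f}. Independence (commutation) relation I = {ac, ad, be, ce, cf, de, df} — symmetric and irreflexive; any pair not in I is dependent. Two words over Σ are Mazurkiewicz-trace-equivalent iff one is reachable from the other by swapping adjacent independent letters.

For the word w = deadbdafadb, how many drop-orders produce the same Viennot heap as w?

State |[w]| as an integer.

60

#0=d has no predecessor
#1=e has no predecessor
#2=a depends on [1:e]
#3=d depends on [0:d]
#4=b depends on [2:a, 3:d]
#5=d depends on [4:b]
#6=a depends on [4:b]
#7=f depends on [6:a]
#8=a depends on [7:f]
#9=d depends on [5:d]
#10=b depends on [8:a, 9:d]
sources: [0:d, 1:e]
N(rest) = Σ N(rest − s) over sources s of rest; N(one piece) = 1:
  size 1 → [10]=1
  size 2 → [8,10]=1  [9,10]=1
  size 3 → [5,9,10]=1  [7,8,10]=1  [8,9,10]=2
  size 4 → [5,8,9,10]=3  [6,7,8,10]=1  [7,8,9,10]=3
  size 5 → [5,7,8,9,10]=6  [6,7,8,9,10]=4
  size 6 → [5,6,7,8,9,10]=10
  size 7 → [4,5,6,7,8,9,10]=10
  size 8 → [2,4,5,6,7,8,9,10]=10  [3,4,5,6,7,8,9,10]=10
  size 9 → [0,3,4,5,6,7,8,9,10]=10  [1,2,4,5,6,7,8,9,10]=10  [2,3,4,5,6,7,8,9,10]=20
  first=0(d) contributes 30
  first=1(e) contributes 30
|[w]| = 60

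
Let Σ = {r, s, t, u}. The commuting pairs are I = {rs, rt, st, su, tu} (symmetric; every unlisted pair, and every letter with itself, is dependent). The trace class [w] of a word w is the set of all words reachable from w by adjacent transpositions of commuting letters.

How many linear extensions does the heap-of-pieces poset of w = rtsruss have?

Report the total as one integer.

drop 0:r onto floor
drop 1:t onto floor
drop 2:s onto floor
drop 3:r onto {0:r}
drop 4:u onto {3:r}
drop 5:s onto {2:s}
drop 6:s onto {5:s}
ground layer = {0:r, 1:t, 2:s}
drop-orders for the pieces not yet dropped (sum over which currently-grounded one goes next):
  1 to go: {1} 1  {4} 1  {6} 1
  2 to go: {1,4} 2  {1,6} 2  {3,4} 1  {4,6} 2  {5,6} 1
  3 to go: {0,3,4} 1  {1,3,4} 3  {1,4,6} 6  {1,5,6} 3  {2,5,6} 1  {3,4,6} 3  {4,5,6} 3
  4 to go: {0,1,3,4} 4  {0,3,4,6} 4  {1,2,5,6} 4  {1,3,4,6} 12  {1,4,5,6} 12  {2,4,5,6} 4  {3,4,5,6} 6
  5 to go: {0,1,3,4,6} 20  {0,3,4,5,6} 10  {1,2,4,5,6} 20  {1,3,4,5,6} 30  {2,3,4,5,6} 10
  if 0:r drops first: 60 orders
  if 1:t drops first: 20 orders
  if 2:s drops first: 60 orders
heap linearizations: 140

140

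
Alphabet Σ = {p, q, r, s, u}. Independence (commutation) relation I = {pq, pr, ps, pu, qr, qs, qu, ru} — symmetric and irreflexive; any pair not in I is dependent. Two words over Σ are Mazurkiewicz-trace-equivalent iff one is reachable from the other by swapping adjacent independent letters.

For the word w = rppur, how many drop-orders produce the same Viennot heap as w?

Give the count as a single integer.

drop 0:r onto floor
drop 1:p onto floor
drop 2:p onto {1:p}
drop 3:u onto floor
drop 4:r onto {0:r}
ground layer = {0:r, 1:p, 3:u}
drop-orders for the pieces not yet dropped (sum over which currently-grounded one goes next):
  1 to go: {2} 1  {3} 1  {4} 1
  2 to go: {0,4} 1  {1,2} 1  {2,3} 2  {2,4} 2  {3,4} 2
  3 to go: {0,2,4} 3  {0,3,4} 3  {1,2,3} 3  {1,2,4} 3  {2,3,4} 6
  if 0:r drops first: 12 orders
  if 1:p drops first: 12 orders
  if 3:u drops first: 6 orders
heap linearizations: 30

30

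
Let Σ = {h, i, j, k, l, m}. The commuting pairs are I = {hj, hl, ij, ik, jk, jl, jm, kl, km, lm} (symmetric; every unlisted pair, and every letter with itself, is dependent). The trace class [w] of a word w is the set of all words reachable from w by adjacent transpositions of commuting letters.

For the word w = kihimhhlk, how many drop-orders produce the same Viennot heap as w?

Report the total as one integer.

0(k) covers ∅
1(i) covers ∅
2(h) covers 0:k, 1:i
3(i) covers 2:h
4(m) covers 3:i
5(h) covers 4:m
6(h) covers 5:h
7(l) covers 3:i
8(k) covers 6:h
floor of heap: 0:k, 1:i
completions by unplaced set U, small U first (add the entries for U minus each lowest piece of U):
  |U|=1: {7}:1  {8}:1
  |U|=2: {6,8}:1  {7,8}:2
  |U|=3: {5,6,8}:1  {6,7,8}:3
  |U|=4: {4,5,6,8}:1  {5,6,7,8}:4
  |U|=5: {4,5,6,7,8}:5
  |U|=6: {3,4,5,6,7,8}:5
  |U|=7: {2,3,4,5,6,7,8}:5
  start at 0(k): 5
  start at 1(i): 5
sum over floor = 10

10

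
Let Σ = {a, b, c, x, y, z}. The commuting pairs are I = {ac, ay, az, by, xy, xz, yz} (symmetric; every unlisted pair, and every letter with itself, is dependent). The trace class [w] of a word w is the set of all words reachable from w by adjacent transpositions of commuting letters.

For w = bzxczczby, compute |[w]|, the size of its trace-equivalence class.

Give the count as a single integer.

#0=b has no predecessor
#1=z depends on [0:b]
#2=x depends on [0:b]
#3=c depends on [1:z, 2:x]
#4=z depends on [3:c]
#5=c depends on [4:z]
#6=z depends on [5:c]
#7=b depends on [6:z]
#8=y depends on [5:c]
sources: [0:b]
N(rest) = Σ N(rest − s) over sources s of rest; N(one piece) = 1:
  size 1 → [7]=1  [8]=1
  size 2 → [6,7]=1  [7,8]=2
  size 3 → [6,7,8]=3
  size 4 → [5,6,7,8]=3
  size 5 → [4,5,6,7,8]=3
  size 6 → [3,4,5,6,7,8]=3
  size 7 → [1,3,4,5,6,7,8]=3  [2,3,4,5,6,7,8]=3
  first=0(b) contributes 6

6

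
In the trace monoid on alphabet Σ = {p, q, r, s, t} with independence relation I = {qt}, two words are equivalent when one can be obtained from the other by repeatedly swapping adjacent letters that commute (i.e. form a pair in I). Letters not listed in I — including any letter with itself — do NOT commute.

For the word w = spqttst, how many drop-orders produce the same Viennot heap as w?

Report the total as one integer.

3

#0=s has no predecessor
#1=p depends on [0:s]
#2=q depends on [1:p]
#3=t depends on [1:p]
#4=t depends on [3:t]
#5=s depends on [2:q, 4:t]
#6=t depends on [5:s]
sources: [0:s]
N(rest) = Σ N(rest − s) over sources s of rest; N(one piece) = 1:
  size 1 → [6]=1
  size 2 → [5,6]=1
  size 3 → [2,5,6]=1  [4,5,6]=1
  size 4 → [2,4,5,6]=2  [3,4,5,6]=1
  size 5 → [2,3,4,5,6]=3
  first=0(s) contributes 3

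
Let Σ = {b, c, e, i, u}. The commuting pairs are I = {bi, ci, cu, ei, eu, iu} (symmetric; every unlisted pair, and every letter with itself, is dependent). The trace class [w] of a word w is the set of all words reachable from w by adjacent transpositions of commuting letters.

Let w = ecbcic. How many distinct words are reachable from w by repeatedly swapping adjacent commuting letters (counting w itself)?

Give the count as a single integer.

6

#0=e has no predecessor
#1=c depends on [0:e]
#2=b depends on [1:c]
#3=c depends on [2:b]
#4=i has no predecessor
#5=c depends on [3:c]
sources: [0:e, 4:i]
N(rest) = Σ N(rest − s) over sources s of rest; N(one piece) = 1:
  size 1 → [4]=1  [5]=1
  size 2 → [3,5]=1  [4,5]=2
  size 3 → [2,3,5]=1  [3,4,5]=3
  size 4 → [1,2,3,5]=1  [2,3,4,5]=4
  first=0(e) contributes 5
  first=4(i) contributes 1
|[w]| = 6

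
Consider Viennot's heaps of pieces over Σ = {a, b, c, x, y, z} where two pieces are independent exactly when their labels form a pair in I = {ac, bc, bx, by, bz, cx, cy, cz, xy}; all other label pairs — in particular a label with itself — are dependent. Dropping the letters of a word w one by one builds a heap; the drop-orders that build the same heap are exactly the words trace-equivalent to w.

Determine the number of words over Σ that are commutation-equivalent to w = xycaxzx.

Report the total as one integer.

drop 0:x onto floor
drop 1:y onto floor
drop 2:c onto floor
drop 3:a onto {0:x, 1:y}
drop 4:x onto {3:a}
drop 5:z onto {4:x}
drop 6:x onto {5:z}
ground layer = {0:x, 1:y, 2:c}
drop-orders for the pieces not yet dropped (sum over which currently-grounded one goes next):
  1 to go: {2} 1  {6} 1
  2 to go: {2,6} 2  {5,6} 1
  3 to go: {2,5,6} 3  {4,5,6} 1
  4 to go: {2,4,5,6} 4  {3,4,5,6} 1
  5 to go: {0,3,4,5,6} 1  {1,3,4,5,6} 1  {2,3,4,5,6} 5
  if 0:x drops first: 6 orders
  if 1:y drops first: 6 orders
  if 2:c drops first: 2 orders
heap linearizations: 14

14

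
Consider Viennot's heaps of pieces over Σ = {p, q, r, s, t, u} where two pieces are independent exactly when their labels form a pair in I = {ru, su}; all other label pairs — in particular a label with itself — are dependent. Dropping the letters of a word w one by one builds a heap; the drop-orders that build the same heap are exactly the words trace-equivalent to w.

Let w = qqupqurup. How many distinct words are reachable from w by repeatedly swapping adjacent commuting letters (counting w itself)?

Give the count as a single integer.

#0=q has no predecessor
#1=q depends on [0:q]
#2=u depends on [1:q]
#3=p depends on [2:u]
#4=q depends on [3:p]
#5=u depends on [4:q]
#6=r depends on [4:q]
#7=u depends on [5:u]
#8=p depends on [6:r, 7:u]
sources: [0:q]
N(rest) = Σ N(rest − s) over sources s of rest; N(one piece) = 1:
  size 1 → [8]=1
  size 2 → [6,8]=1  [7,8]=1
  size 3 → [5,7,8]=1  [6,7,8]=2
  size 4 → [5,6,7,8]=3
  size 5 → [4,5,6,7,8]=3
  size 6 → [3,4,5,6,7,8]=3
  size 7 → [2,3,4,5,6,7,8]=3
  first=0(q) contributes 3

3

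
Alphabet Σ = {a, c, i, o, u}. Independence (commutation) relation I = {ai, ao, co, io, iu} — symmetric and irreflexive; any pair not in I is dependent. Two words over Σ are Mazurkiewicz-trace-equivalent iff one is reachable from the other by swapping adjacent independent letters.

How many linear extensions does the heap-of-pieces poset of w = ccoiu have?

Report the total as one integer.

7

0(c) covers ∅
1(c) covers 0:c
2(o) covers ∅
3(i) covers 1:c
4(u) covers 1:c, 2:o
floor of heap: 0:c, 2:o
completions by unplaced set U, small U first (add the entries for U minus each lowest piece of U):
  |U|=1: {3}:1  {4}:1
  |U|=2: {2,4}:1  {3,4}:2
  |U|=3: {1,3,4}:2  {2,3,4}:3
  start at 0(c): 5
  start at 2(o): 2
sum over floor = 7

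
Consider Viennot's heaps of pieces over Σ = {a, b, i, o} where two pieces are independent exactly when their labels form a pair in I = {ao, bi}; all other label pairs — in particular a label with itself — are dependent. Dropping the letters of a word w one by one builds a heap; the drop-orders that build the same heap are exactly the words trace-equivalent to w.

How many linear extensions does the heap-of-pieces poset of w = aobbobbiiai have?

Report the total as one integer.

12

drop 0:a onto floor
drop 1:o onto floor
drop 2:b onto {0:a, 1:o}
drop 3:b onto {2:b}
drop 4:o onto {3:b}
drop 5:b onto {4:o}
drop 6:b onto {5:b}
drop 7:i onto {4:o}
drop 8:i onto {7:i}
drop 9:a onto {6:b, 8:i}
drop 10:i onto {9:a}
ground layer = {0:a, 1:o}
drop-orders for the pieces not yet dropped (sum over which currently-grounded one goes next):
  1 to go: {10} 1
  2 to go: {9,10} 1
  3 to go: {6,9,10} 1  {8,9,10} 1
  4 to go: {5,6,9,10} 1  {6,8,9,10} 2  {7,8,9,10} 1
  5 to go: {5,6,8,9,10} 3  {6,7,8,9,10} 3
  6 to go: {5,6,7,8,9,10} 6
  7 to go: {4,5,6,7,8,9,10} 6
  8 to go: {3,4,5,6,7,8,9,10} 6
  9 to go: {2,3,4,5,6,7,8,9,10} 6
  if 0:a drops first: 6 orders
  if 1:o drops first: 6 orders
heap linearizations: 12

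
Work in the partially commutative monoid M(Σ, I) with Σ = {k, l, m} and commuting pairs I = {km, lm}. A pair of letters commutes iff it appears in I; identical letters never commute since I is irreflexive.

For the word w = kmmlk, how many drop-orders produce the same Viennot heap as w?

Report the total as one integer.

drop 0:k onto floor
drop 1:m onto floor
drop 2:m onto {1:m}
drop 3:l onto {0:k}
drop 4:k onto {3:l}
ground layer = {0:k, 1:m}
drop-orders for the pieces not yet dropped (sum over which currently-grounded one goes next):
  1 to go: {2} 1  {4} 1
  2 to go: {1,2} 1  {2,4} 2  {3,4} 1
  3 to go: {0,3,4} 1  {1,2,4} 3  {2,3,4} 3
  if 0:k drops first: 6 orders
  if 1:m drops first: 4 orders
heap linearizations: 10

10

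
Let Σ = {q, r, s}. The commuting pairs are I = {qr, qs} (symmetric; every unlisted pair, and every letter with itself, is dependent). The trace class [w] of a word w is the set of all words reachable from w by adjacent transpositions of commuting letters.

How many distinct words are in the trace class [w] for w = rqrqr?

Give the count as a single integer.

10

drop 0:r onto floor
drop 1:q onto floor
drop 2:r onto {0:r}
drop 3:q onto {1:q}
drop 4:r onto {2:r}
ground layer = {0:r, 1:q}
drop-orders for the pieces not yet dropped (sum over which currently-grounded one goes next):
  1 to go: {3} 1  {4} 1
  2 to go: {1,3} 1  {2,4} 1  {3,4} 2
  3 to go: {0,2,4} 1  {1,3,4} 3  {2,3,4} 3
  if 0:r drops first: 6 orders
  if 1:q drops first: 4 orders
heap linearizations: 10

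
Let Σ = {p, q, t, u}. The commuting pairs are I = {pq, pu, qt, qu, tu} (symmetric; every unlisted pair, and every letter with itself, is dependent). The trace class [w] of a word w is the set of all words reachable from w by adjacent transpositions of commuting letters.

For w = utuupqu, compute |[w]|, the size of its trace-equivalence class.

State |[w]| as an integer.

105

0(u) covers ∅
1(t) covers ∅
2(u) covers 0:u
3(u) covers 2:u
4(p) covers 1:t
5(q) covers ∅
6(u) covers 3:u
floor of heap: 0:u, 1:t, 5:q
completions by unplaced set U, small U first (add the entries for U minus each lowest piece of U):
  |U|=1: {4}:1  {5}:1  {6}:1
  |U|=2: {1,4}:1  {3,6}:1  {4,5}:2  {4,6}:2  {5,6}:2
  |U|=3: {1,4,5}:3  {1,4,6}:3  {2,3,6}:1  {3,4,6}:3  {3,5,6}:3  {4,5,6}:6
  |U|=4: {0,2,3,6}:1  {1,3,4,6}:6  {1,4,5,6}:12  {2,3,4,6}:4  {2,3,5,6}:4  {3,4,5,6}:12
  |U|=5: {0,2,3,4,6}:5  {0,2,3,5,6}:5  {1,2,3,4,6}:10  {1,3,4,5,6}:30  {2,3,4,5,6}:20
  start at 0(u): 60
  start at 1(t): 30
  start at 5(q): 15
sum over floor = 105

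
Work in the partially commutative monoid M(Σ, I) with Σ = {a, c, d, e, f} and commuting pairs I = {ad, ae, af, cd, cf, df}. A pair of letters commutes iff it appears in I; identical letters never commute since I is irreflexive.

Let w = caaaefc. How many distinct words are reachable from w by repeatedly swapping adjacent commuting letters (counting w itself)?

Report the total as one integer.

14

#0=c has no predecessor
#1=a depends on [0:c]
#2=a depends on [1:a]
#3=a depends on [2:a]
#4=e depends on [0:c]
#5=f depends on [4:e]
#6=c depends on [3:a, 4:e]
sources: [0:c]
N(rest) = Σ N(rest − s) over sources s of rest; N(one piece) = 1:
  size 1 → [5]=1  [6]=1
  size 2 → [3,6]=1  [5,6]=2
  size 3 → [2,3,6]=1  [3,5,6]=3  [4,5,6]=2
  size 4 → [1,2,3,6]=1  [2,3,5,6]=4  [3,4,5,6]=5
  size 5 → [1,2,3,5,6]=5  [2,3,4,5,6]=9
  first=0(c) contributes 14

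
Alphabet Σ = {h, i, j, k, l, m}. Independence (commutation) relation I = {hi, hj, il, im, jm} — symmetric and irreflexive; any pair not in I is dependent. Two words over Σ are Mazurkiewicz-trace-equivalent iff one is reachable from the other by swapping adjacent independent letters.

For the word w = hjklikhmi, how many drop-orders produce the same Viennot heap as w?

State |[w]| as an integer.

#0=h has no predecessor
#1=j has no predecessor
#2=k depends on [0:h, 1:j]
#3=l depends on [2:k]
#4=i depends on [2:k]
#5=k depends on [3:l, 4:i]
#6=h depends on [5:k]
#7=m depends on [6:h]
#8=i depends on [5:k]
sources: [0:h, 1:j]
N(rest) = Σ N(rest − s) over sources s of rest; N(one piece) = 1:
  size 1 → [7]=1  [8]=1
  size 2 → [6,7]=1  [7,8]=2
  size 3 → [6,7,8]=3
  size 4 → [5,6,7,8]=3
  size 5 → [3,5,6,7,8]=3  [4,5,6,7,8]=3
  size 6 → [3,4,5,6,7,8]=6
  size 7 → [2,3,4,5,6,7,8]=6
  first=0(h) contributes 6
  first=1(j) contributes 6
|[w]| = 12

12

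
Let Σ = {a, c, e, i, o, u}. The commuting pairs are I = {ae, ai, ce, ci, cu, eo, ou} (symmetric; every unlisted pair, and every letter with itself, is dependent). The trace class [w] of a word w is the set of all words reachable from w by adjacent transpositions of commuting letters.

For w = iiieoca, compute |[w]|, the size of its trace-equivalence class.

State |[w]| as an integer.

4

drop 0:i onto floor
drop 1:i onto {0:i}
drop 2:i onto {1:i}
drop 3:e onto {2:i}
drop 4:o onto {2:i}
drop 5:c onto {4:o}
drop 6:a onto {5:c}
ground layer = {0:i}
drop-orders for the pieces not yet dropped (sum over which currently-grounded one goes next):
  1 to go: {3} 1  {6} 1
  2 to go: {3,6} 2  {5,6} 1
  3 to go: {3,5,6} 3  {4,5,6} 1
  4 to go: {3,4,5,6} 4
  5 to go: {2,3,4,5,6} 4
  if 0:i drops first: 4 orders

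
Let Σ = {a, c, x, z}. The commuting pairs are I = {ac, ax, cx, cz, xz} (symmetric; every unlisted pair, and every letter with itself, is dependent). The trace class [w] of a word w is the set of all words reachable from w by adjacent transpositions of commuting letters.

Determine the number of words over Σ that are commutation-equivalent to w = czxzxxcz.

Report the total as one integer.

#0=c has no predecessor
#1=z has no predecessor
#2=x has no predecessor
#3=z depends on [1:z]
#4=x depends on [2:x]
#5=x depends on [4:x]
#6=c depends on [0:c]
#7=z depends on [3:z]
sources: [0:c, 1:z, 2:x]
N(rest) = Σ N(rest − s) over sources s of rest; N(one piece) = 1:
  size 1 → [5]=1  [6]=1  [7]=1
  size 2 → [0,6]=1  [3,7]=1  [4,5]=1  [5,6]=2  [5,7]=2  [6,7]=2
  size 3 → [0,5,6]=3  [0,6,7]=3  [1,3,7]=1  [2,4,5]=1  [3,5,7]=3  [3,6,7]=3  [4,5,6]=3  [4,5,7]=3  [5,6,7]=6
  size 4 → [0,3,6,7]=6  [0,4,5,6]=6  [0,5,6,7]=12  [1,3,5,7]=4  [1,3,6,7]=4  [2,4,5,6]=4  [2,4,5,7]=4  [3,4,5,7]=6  [3,5,6,7]=12  [4,5,6,7]=12
  size 5 → [0,1,3,6,7]=10  [0,2,4,5,6]=10  [0,3,5,6,7]=30  [0,4,5,6,7]=30  [1,3,4,5,7]=10  [1,3,5,6,7]=20  [2,3,4,5,7]=10  [2,4,5,6,7]=20  [3,4,5,6,7]=30
  size 6 → [0,1,3,5,6,7]=60  [0,2,4,5,6,7]=60  [0,3,4,5,6,7]=90  [1,2,3,4,5,7]=20  [1,3,4,5,6,7]=60  [2,3,4,5,6,7]=60
  first=0(c) contributes 140
  first=1(z) contributes 210
  first=2(x) contributes 210
|[w]| = 560

560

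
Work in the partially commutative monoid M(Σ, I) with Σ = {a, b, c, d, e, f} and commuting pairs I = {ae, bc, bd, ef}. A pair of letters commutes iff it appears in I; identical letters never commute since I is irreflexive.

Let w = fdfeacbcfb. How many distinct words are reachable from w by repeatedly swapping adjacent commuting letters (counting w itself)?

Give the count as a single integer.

piece 0:f — minimal
piece 1:d rests on {0:f}
piece 2:f rests on {1:d}
piece 3:e rests on {1:d}
piece 4:a rests on {2:f}
piece 5:c rests on {3:e, 4:a}
piece 6:b rests on {3:e, 4:a}
piece 7:c rests on {5:c}
piece 8:f rests on {6:b, 7:c}
piece 9:b rests on {8:f}
minimal pieces: {0:f}
ways to finish when only these pieces remain (= sum over removing one remaining piece with nothing left below it):
  1 left: {9}→1
  2 left: {8,9}→1
  3 left: {6,8,9}→1  {7,8,9}→1
  4 left: {5,7,8,9}→1  {6,7,8,9}→2
  5 left: {5,6,7,8,9}→3
  6 left: {3,5,6,7,8,9}→3  {4,5,6,7,8,9}→3
  7 left: {2,4,5,6,7,8,9}→3  {3,4,5,6,7,8,9}→6
  8 left: {2,3,4,5,6,7,8,9}→9
  placing 0:f first → 9 extensions

9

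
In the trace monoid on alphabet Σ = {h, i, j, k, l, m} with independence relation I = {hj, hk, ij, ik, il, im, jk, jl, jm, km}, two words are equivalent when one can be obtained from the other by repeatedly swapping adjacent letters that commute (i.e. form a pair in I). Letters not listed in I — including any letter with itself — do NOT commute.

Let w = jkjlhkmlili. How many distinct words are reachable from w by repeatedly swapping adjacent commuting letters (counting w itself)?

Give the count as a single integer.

2200

piece 0:j — minimal
piece 1:k — minimal
piece 2:j rests on {0:j}
piece 3:l rests on {1:k}
piece 4:h rests on {3:l}
piece 5:k rests on {3:l}
piece 6:m rests on {4:h}
piece 7:l rests on {5:k, 6:m}
piece 8:i rests on {4:h}
piece 9:l rests on {7:l}
piece 10:i rests on {8:i}
minimal pieces: {0:j, 1:k}
ways to finish when only these pieces remain (= sum over removing one remaining piece with nothing left below it):
  1 left: {2}→1  {9}→1  {10}→1
  2 left: {0,2}→1  {2,9}→2  {2,10}→2  {7,9}→1  {8,10}→1  {9,10}→2
  3 left: {0,2,9}→3  {0,2,10}→3  {2,7,9}→3  {2,8,10}→3  {2,9,10}→6  {5,7,9}→1  {6,7,9}→1  {7,9,10}→3  {8,9,10}→3
  4 left: {0,2,7,9}→6  {0,2,8,10}→6  {0,2,9,10}→12  {2,5,7,9}→4  {2,6,7,9}→4  {2,7,9,10}→12  {2,8,9,10}→12  {5,6,7,9}→2  {5,7,9,10}→4  {6,7,9,10}→4  {7,8,9,10}→6
  5 left: {0,2,5,7,9}→10  {0,2,6,7,9}→10  {0,2,7,9,10}→30  {0,2,8,9,10}→30  {2,5,6,7,9}→10  {2,5,7,9,10}→20  {2,6,7,9,10}→20  {2,7,8,9,10}→30  {5,6,7,9,10}→10  {5,7,8,9,10}→10  {6,7,8,9,10}→10
  6 left: {0,2,5,6,7,9}→30  {0,2,5,7,9,10}→60  {0,2,6,7,9,10}→60  {0,2,7,8,9,10}→90  {2,5,6,7,9,10}→60  {2,5,7,8,9,10}→60  {2,6,7,8,9,10}→60  {4,6,7,8,9,10}→10  {5,6,7,8,9,10}→30
  7 left: {0,2,5,6,7,9,10}→210  {0,2,5,7,8,9,10}→210  {0,2,6,7,8,9,10}→210  {2,4,6,7,8,9,10}→70  {2,5,6,7,8,9,10}→210  {4,5,6,7,8,9,10}→40
  8 left: {0,2,4,6,7,8,9,10}→280  {0,2,5,6,7,8,9,10}→840  {2,4,5,6,7,8,9,10}→320  {3,4,5,6,7,8,9,10}→40
  9 left: {0,2,4,5,6,7,8,9,10}→1440  {1,3,4,5,6,7,8,9,10}→40  {2,3,4,5,6,7,8,9,10}→360
  placing 0:j first → 400 extensions
  placing 1:k first → 1800 extensions
total linear extensions = 2200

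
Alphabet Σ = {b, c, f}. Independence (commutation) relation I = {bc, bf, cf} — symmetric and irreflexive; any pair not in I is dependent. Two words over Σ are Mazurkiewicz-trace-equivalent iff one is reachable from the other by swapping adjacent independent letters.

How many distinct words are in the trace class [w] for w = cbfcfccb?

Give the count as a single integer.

#0=c has no predecessor
#1=b has no predecessor
#2=f has no predecessor
#3=c depends on [0:c]
#4=f depends on [2:f]
#5=c depends on [3:c]
#6=c depends on [5:c]
#7=b depends on [1:b]
sources: [0:c, 1:b, 2:f]
N(rest) = Σ N(rest − s) over sources s of rest; N(one piece) = 1:
  size 1 → [4]=1  [6]=1  [7]=1
  size 2 → [1,7]=1  [2,4]=1  [4,6]=2  [4,7]=2  [5,6]=1  [6,7]=2
  size 3 → [1,4,7]=3  [1,6,7]=3  [2,4,6]=3  [2,4,7]=3  [3,5,6]=1  [4,5,6]=3  [4,6,7]=6  [5,6,7]=3
  size 4 → [0,3,5,6]=1  [1,2,4,7]=6  [1,4,6,7]=12  [1,5,6,7]=6  [2,4,5,6]=6  [2,4,6,7]=12  [3,4,5,6]=4  [3,5,6,7]=4  [4,5,6,7]=12
  size 5 → [0,3,4,5,6]=5  [0,3,5,6,7]=5  [1,2,4,6,7]=30  [1,3,5,6,7]=10  [1,4,5,6,7]=30  [2,3,4,5,6]=10  [2,4,5,6,7]=30  [3,4,5,6,7]=20
  size 6 → [0,1,3,5,6,7]=15  [0,2,3,4,5,6]=15  [0,3,4,5,6,7]=30  [1,2,4,5,6,7]=90  [1,3,4,5,6,7]=60  [2,3,4,5,6,7]=60
  first=0(c) contributes 210
  first=1(b) contributes 105
  first=2(f) contributes 105
|[w]| = 420

420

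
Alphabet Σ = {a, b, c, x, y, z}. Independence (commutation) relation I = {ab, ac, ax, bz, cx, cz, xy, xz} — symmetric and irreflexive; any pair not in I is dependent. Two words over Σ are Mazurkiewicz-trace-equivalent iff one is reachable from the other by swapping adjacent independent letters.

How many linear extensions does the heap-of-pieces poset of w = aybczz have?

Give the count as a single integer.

6

#0=a has no predecessor
#1=y depends on [0:a]
#2=b depends on [1:y]
#3=c depends on [2:b]
#4=z depends on [1:y]
#5=z depends on [4:z]
sources: [0:a]
N(rest) = Σ N(rest − s) over sources s of rest; N(one piece) = 1:
  size 1 → [3]=1  [5]=1
  size 2 → [2,3]=1  [3,5]=2  [4,5]=1
  size 3 → [2,3,5]=3  [3,4,5]=3
  size 4 → [2,3,4,5]=6
  first=0(a) contributes 6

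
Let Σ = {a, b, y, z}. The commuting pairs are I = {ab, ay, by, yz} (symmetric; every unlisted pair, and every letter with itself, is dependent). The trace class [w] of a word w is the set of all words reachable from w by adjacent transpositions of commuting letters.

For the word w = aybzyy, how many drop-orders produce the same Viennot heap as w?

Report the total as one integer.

40

#0=a has no predecessor
#1=y has no predecessor
#2=b has no predecessor
#3=z depends on [0:a, 2:b]
#4=y depends on [1:y]
#5=y depends on [4:y]
sources: [0:a, 1:y, 2:b]
N(rest) = Σ N(rest − s) over sources s of rest; N(one piece) = 1:
  size 1 → [3]=1  [5]=1
  size 2 → [0,3]=1  [2,3]=1  [3,5]=2  [4,5]=1
  size 3 → [0,2,3]=2  [0,3,5]=3  [1,4,5]=1  [2,3,5]=3  [3,4,5]=3
  size 4 → [0,2,3,5]=8  [0,3,4,5]=6  [1,3,4,5]=4  [2,3,4,5]=6
  first=0(a) contributes 10
  first=1(y) contributes 20
  first=2(b) contributes 10
|[w]| = 40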